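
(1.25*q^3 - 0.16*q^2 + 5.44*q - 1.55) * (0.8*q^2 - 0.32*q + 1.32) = 1.0*q^5 - 0.528*q^4 + 6.0532*q^3 - 3.192*q^2 + 7.6768*q - 2.046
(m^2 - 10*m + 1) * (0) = 0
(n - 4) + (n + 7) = 2*n + 3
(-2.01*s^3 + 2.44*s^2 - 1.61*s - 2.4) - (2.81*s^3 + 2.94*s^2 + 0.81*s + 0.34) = -4.82*s^3 - 0.5*s^2 - 2.42*s - 2.74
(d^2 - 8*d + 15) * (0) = 0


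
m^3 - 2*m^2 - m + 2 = (m - 2)*(m - 1)*(m + 1)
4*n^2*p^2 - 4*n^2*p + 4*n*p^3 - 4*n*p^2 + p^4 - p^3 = p*(2*n + p)^2*(p - 1)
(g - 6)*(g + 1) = g^2 - 5*g - 6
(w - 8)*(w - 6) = w^2 - 14*w + 48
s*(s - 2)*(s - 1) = s^3 - 3*s^2 + 2*s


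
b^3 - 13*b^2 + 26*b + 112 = (b - 8)*(b - 7)*(b + 2)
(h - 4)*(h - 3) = h^2 - 7*h + 12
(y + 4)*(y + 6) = y^2 + 10*y + 24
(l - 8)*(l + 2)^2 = l^3 - 4*l^2 - 28*l - 32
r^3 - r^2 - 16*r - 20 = (r - 5)*(r + 2)^2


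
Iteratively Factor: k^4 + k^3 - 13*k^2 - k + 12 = (k + 4)*(k^3 - 3*k^2 - k + 3) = (k - 3)*(k + 4)*(k^2 - 1) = (k - 3)*(k + 1)*(k + 4)*(k - 1)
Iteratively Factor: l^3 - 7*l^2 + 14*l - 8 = (l - 1)*(l^2 - 6*l + 8) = (l - 2)*(l - 1)*(l - 4)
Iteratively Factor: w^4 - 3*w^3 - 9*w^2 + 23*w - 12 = (w - 4)*(w^3 + w^2 - 5*w + 3) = (w - 4)*(w + 3)*(w^2 - 2*w + 1) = (w - 4)*(w - 1)*(w + 3)*(w - 1)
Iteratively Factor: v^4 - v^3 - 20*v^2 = (v)*(v^3 - v^2 - 20*v) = v^2*(v^2 - v - 20) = v^2*(v - 5)*(v + 4)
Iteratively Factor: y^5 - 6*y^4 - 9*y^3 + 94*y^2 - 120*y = (y - 3)*(y^4 - 3*y^3 - 18*y^2 + 40*y) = (y - 3)*(y - 2)*(y^3 - y^2 - 20*y) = y*(y - 3)*(y - 2)*(y^2 - y - 20) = y*(y - 3)*(y - 2)*(y + 4)*(y - 5)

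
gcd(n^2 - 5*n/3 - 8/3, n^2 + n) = n + 1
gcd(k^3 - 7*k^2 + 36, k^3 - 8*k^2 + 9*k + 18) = k^2 - 9*k + 18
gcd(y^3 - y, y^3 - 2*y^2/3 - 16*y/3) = y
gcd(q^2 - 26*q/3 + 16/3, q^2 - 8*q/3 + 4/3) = q - 2/3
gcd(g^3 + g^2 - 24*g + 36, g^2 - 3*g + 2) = g - 2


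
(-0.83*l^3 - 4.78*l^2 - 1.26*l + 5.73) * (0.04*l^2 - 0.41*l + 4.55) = -0.0332*l^5 + 0.1491*l^4 - 1.8671*l^3 - 21.0032*l^2 - 8.0823*l + 26.0715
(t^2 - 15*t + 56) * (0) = 0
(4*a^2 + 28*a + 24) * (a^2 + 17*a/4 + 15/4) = 4*a^4 + 45*a^3 + 158*a^2 + 207*a + 90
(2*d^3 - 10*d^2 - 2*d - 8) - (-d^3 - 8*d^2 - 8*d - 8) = 3*d^3 - 2*d^2 + 6*d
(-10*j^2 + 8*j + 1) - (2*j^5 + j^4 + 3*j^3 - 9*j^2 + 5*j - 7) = -2*j^5 - j^4 - 3*j^3 - j^2 + 3*j + 8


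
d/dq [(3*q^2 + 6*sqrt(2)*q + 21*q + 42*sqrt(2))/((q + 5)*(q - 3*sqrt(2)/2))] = 3*(-7*sqrt(2)*q^2 - 4*q^2 - 86*sqrt(2)*q - 245*sqrt(2) + 24)/(2*q^4 - 6*sqrt(2)*q^3 + 20*q^3 - 60*sqrt(2)*q^2 + 59*q^2 - 150*sqrt(2)*q + 90*q + 225)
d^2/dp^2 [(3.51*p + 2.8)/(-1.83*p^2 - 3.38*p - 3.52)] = (-(3.51*p + 2.8)*(3.66*p + 3.38)*(7.32*p + 6.76) + (38.5398*p + 33.9756)*(1.83*p^2 + 3.38*p + 3.52))/(1.83*p^2 + 3.38*p + 3.52)^3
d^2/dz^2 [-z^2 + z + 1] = -2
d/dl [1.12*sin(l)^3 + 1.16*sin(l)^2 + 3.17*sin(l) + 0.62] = (3.36*sin(l)^2 + 2.32*sin(l) + 3.17)*cos(l)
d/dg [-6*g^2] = -12*g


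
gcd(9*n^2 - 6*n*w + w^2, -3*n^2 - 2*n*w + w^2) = -3*n + w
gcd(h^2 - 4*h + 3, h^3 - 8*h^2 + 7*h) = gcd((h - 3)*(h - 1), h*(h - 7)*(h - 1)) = h - 1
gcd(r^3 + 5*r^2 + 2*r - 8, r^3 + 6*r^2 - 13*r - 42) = r + 2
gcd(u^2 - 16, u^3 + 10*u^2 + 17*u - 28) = u + 4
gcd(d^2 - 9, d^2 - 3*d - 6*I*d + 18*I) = d - 3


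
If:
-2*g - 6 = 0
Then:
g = -3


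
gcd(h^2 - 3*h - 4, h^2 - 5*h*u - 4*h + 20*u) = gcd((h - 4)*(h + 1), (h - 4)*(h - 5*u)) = h - 4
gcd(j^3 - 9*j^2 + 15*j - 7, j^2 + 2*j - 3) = j - 1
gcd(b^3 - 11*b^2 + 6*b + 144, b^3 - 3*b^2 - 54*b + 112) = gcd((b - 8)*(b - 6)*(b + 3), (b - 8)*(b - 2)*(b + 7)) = b - 8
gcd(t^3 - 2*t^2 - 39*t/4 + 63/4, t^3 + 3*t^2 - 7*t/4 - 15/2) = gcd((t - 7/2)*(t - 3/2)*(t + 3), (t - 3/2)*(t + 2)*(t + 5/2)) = t - 3/2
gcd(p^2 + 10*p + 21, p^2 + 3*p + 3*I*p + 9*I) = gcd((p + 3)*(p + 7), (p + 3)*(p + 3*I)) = p + 3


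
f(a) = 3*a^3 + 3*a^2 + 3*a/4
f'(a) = 9*a^2 + 6*a + 3/4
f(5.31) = 537.73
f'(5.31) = 286.37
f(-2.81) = -44.98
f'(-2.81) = 54.95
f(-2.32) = -23.05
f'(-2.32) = 35.27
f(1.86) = 31.08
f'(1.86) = 43.05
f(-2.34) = -23.77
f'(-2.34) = 35.99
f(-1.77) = -8.56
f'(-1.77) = 18.33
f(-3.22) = -71.47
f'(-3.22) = 74.75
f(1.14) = 9.20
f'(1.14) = 19.29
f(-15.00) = -9461.25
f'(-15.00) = 1935.75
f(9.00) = 2436.75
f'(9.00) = 783.75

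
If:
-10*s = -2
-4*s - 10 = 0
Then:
No Solution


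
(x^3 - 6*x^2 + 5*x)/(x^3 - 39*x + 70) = x*(x - 1)/(x^2 + 5*x - 14)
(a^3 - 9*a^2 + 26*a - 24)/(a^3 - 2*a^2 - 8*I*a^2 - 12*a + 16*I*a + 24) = (a^2 - 7*a + 12)/(a^2 - 8*I*a - 12)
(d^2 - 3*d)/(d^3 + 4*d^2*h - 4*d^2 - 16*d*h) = (d - 3)/(d^2 + 4*d*h - 4*d - 16*h)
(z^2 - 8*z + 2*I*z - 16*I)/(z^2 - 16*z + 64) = (z + 2*I)/(z - 8)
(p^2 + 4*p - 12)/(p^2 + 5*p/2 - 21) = 2*(p - 2)/(2*p - 7)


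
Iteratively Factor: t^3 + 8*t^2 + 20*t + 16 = (t + 4)*(t^2 + 4*t + 4) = (t + 2)*(t + 4)*(t + 2)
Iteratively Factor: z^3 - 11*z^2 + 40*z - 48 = (z - 3)*(z^2 - 8*z + 16) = (z - 4)*(z - 3)*(z - 4)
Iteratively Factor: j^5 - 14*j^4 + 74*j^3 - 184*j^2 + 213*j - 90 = (j - 5)*(j^4 - 9*j^3 + 29*j^2 - 39*j + 18) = (j - 5)*(j - 3)*(j^3 - 6*j^2 + 11*j - 6) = (j - 5)*(j - 3)^2*(j^2 - 3*j + 2) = (j - 5)*(j - 3)^2*(j - 1)*(j - 2)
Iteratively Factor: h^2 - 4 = (h + 2)*(h - 2)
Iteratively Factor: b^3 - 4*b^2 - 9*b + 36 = (b - 3)*(b^2 - b - 12) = (b - 3)*(b + 3)*(b - 4)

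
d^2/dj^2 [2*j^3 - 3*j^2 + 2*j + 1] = 12*j - 6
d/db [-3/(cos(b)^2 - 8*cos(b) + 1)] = 6*(4 - cos(b))*sin(b)/(cos(b)^2 - 8*cos(b) + 1)^2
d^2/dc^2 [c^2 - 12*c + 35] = 2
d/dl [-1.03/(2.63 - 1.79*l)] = -1.8437/(1.79*l - 2.63)^2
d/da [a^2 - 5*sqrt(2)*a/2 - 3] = 2*a - 5*sqrt(2)/2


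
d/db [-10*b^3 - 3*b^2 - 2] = 6*b*(-5*b - 1)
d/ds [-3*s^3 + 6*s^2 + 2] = 3*s*(4 - 3*s)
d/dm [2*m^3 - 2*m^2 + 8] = 2*m*(3*m - 2)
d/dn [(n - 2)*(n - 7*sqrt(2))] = 2*n - 7*sqrt(2) - 2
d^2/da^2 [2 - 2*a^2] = -4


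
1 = 1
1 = 1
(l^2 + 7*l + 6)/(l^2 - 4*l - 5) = (l + 6)/(l - 5)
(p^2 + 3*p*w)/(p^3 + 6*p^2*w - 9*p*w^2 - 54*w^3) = p/(p^2 + 3*p*w - 18*w^2)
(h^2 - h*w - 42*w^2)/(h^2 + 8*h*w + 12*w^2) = (h - 7*w)/(h + 2*w)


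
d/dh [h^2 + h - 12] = 2*h + 1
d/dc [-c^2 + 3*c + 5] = 3 - 2*c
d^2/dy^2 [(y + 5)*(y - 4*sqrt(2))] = 2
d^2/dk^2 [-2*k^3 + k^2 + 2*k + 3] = 2 - 12*k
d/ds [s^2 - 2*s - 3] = 2*s - 2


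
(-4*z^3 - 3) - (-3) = -4*z^3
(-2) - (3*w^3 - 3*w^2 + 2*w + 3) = -3*w^3 + 3*w^2 - 2*w - 5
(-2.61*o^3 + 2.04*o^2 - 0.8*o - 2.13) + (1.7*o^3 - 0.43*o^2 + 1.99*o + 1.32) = -0.91*o^3 + 1.61*o^2 + 1.19*o - 0.81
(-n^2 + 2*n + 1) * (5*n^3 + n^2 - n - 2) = -5*n^5 + 9*n^4 + 8*n^3 + n^2 - 5*n - 2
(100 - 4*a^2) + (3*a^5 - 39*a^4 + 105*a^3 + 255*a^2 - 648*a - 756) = 3*a^5 - 39*a^4 + 105*a^3 + 251*a^2 - 648*a - 656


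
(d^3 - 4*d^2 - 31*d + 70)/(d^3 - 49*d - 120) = (d^2 - 9*d + 14)/(d^2 - 5*d - 24)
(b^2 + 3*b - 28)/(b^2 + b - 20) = (b + 7)/(b + 5)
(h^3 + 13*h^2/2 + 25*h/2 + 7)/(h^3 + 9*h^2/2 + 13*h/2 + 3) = (2*h + 7)/(2*h + 3)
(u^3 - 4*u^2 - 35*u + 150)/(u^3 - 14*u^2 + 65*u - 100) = (u + 6)/(u - 4)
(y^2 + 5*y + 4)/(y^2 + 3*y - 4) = (y + 1)/(y - 1)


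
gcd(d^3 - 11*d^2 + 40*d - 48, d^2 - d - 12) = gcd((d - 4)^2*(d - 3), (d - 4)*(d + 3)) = d - 4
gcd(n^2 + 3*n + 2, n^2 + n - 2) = n + 2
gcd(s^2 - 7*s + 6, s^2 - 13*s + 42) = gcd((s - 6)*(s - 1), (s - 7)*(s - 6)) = s - 6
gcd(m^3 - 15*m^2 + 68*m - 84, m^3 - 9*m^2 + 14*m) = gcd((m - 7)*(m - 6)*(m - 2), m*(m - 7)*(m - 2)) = m^2 - 9*m + 14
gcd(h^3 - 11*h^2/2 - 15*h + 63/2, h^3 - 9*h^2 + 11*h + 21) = h - 7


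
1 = 1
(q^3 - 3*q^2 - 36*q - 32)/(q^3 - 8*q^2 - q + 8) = (q + 4)/(q - 1)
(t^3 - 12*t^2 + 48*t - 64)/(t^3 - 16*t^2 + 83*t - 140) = (t^2 - 8*t + 16)/(t^2 - 12*t + 35)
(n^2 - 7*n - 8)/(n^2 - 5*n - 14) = (-n^2 + 7*n + 8)/(-n^2 + 5*n + 14)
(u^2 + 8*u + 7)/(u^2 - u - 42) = (u^2 + 8*u + 7)/(u^2 - u - 42)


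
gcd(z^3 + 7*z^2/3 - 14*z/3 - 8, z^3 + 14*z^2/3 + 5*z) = z + 3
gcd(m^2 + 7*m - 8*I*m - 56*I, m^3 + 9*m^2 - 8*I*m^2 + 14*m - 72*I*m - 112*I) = m^2 + m*(7 - 8*I) - 56*I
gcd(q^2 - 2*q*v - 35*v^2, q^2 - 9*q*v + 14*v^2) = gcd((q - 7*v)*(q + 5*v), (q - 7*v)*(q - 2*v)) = q - 7*v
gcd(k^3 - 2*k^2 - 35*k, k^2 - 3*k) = k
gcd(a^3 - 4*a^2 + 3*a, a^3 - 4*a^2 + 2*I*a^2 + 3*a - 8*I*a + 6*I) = a^2 - 4*a + 3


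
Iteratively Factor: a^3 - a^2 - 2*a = (a - 2)*(a^2 + a) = a*(a - 2)*(a + 1)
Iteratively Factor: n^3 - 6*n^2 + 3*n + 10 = (n - 5)*(n^2 - n - 2) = (n - 5)*(n + 1)*(n - 2)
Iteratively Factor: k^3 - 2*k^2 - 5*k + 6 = (k - 1)*(k^2 - k - 6) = (k - 1)*(k + 2)*(k - 3)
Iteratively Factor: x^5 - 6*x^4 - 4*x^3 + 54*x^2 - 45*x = (x + 3)*(x^4 - 9*x^3 + 23*x^2 - 15*x) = (x - 3)*(x + 3)*(x^3 - 6*x^2 + 5*x) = (x - 5)*(x - 3)*(x + 3)*(x^2 - x) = x*(x - 5)*(x - 3)*(x + 3)*(x - 1)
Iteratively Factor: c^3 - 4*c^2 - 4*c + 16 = (c - 4)*(c^2 - 4) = (c - 4)*(c - 2)*(c + 2)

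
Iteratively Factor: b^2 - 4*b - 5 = (b - 5)*(b + 1)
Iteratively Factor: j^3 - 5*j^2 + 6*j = (j)*(j^2 - 5*j + 6) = j*(j - 3)*(j - 2)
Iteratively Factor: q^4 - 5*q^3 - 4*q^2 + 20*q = (q)*(q^3 - 5*q^2 - 4*q + 20) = q*(q + 2)*(q^2 - 7*q + 10) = q*(q - 2)*(q + 2)*(q - 5)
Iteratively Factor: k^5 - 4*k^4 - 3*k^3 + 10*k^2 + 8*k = (k - 4)*(k^4 - 3*k^2 - 2*k) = k*(k - 4)*(k^3 - 3*k - 2) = k*(k - 4)*(k + 1)*(k^2 - k - 2) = k*(k - 4)*(k - 2)*(k + 1)*(k + 1)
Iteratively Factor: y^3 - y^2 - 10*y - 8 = (y - 4)*(y^2 + 3*y + 2) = (y - 4)*(y + 1)*(y + 2)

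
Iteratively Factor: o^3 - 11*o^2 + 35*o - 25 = (o - 1)*(o^2 - 10*o + 25) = (o - 5)*(o - 1)*(o - 5)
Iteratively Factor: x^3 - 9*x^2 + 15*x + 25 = (x - 5)*(x^2 - 4*x - 5) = (x - 5)*(x + 1)*(x - 5)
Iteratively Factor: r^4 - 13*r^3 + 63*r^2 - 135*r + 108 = (r - 3)*(r^3 - 10*r^2 + 33*r - 36) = (r - 4)*(r - 3)*(r^2 - 6*r + 9) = (r - 4)*(r - 3)^2*(r - 3)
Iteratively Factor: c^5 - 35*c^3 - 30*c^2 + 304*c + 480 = (c + 2)*(c^4 - 2*c^3 - 31*c^2 + 32*c + 240) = (c + 2)*(c + 4)*(c^3 - 6*c^2 - 7*c + 60) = (c - 4)*(c + 2)*(c + 4)*(c^2 - 2*c - 15) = (c - 5)*(c - 4)*(c + 2)*(c + 4)*(c + 3)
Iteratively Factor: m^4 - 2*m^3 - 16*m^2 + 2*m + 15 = (m - 1)*(m^3 - m^2 - 17*m - 15) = (m - 1)*(m + 3)*(m^2 - 4*m - 5) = (m - 1)*(m + 1)*(m + 3)*(m - 5)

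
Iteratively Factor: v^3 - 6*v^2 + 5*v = (v - 5)*(v^2 - v) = v*(v - 5)*(v - 1)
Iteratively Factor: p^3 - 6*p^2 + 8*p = (p)*(p^2 - 6*p + 8) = p*(p - 4)*(p - 2)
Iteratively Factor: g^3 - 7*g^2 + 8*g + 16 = (g + 1)*(g^2 - 8*g + 16) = (g - 4)*(g + 1)*(g - 4)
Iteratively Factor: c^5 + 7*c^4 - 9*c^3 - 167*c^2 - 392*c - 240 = (c + 4)*(c^4 + 3*c^3 - 21*c^2 - 83*c - 60) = (c + 4)^2*(c^3 - c^2 - 17*c - 15) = (c - 5)*(c + 4)^2*(c^2 + 4*c + 3) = (c - 5)*(c + 1)*(c + 4)^2*(c + 3)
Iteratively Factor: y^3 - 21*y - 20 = (y + 1)*(y^2 - y - 20) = (y + 1)*(y + 4)*(y - 5)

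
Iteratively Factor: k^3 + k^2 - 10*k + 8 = (k - 1)*(k^2 + 2*k - 8) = (k - 2)*(k - 1)*(k + 4)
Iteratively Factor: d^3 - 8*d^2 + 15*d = (d - 3)*(d^2 - 5*d) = (d - 5)*(d - 3)*(d)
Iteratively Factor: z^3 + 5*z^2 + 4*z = (z + 4)*(z^2 + z) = z*(z + 4)*(z + 1)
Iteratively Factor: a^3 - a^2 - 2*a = (a - 2)*(a^2 + a) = a*(a - 2)*(a + 1)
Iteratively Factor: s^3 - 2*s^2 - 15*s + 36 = (s + 4)*(s^2 - 6*s + 9) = (s - 3)*(s + 4)*(s - 3)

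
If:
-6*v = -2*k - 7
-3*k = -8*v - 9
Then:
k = 55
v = 39/2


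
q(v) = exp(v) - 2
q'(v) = exp(v)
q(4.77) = 115.92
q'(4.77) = 117.92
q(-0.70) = -1.50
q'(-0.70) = 0.50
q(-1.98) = -1.86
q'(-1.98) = 0.14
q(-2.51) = -1.92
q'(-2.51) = 0.08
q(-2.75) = -1.94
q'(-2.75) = 0.06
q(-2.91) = -1.95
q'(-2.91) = 0.05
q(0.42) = -0.48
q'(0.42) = 1.52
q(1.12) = 1.06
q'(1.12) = 3.06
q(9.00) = 8101.08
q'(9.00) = 8103.08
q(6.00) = 401.43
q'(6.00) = 403.43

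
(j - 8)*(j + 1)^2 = j^3 - 6*j^2 - 15*j - 8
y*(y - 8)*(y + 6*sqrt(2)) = y^3 - 8*y^2 + 6*sqrt(2)*y^2 - 48*sqrt(2)*y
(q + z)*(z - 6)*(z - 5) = q*z^2 - 11*q*z + 30*q + z^3 - 11*z^2 + 30*z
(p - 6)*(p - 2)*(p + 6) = p^3 - 2*p^2 - 36*p + 72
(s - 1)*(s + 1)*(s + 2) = s^3 + 2*s^2 - s - 2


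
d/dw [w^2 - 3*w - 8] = 2*w - 3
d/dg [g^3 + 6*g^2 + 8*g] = 3*g^2 + 12*g + 8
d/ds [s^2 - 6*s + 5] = 2*s - 6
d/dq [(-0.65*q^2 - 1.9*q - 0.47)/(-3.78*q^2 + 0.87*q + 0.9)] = (-7.7475*q^2 - 4.7232*q - 1.3011)/(14.2884*q^4 - 6.5772*q^3 - 6.0471*q^2 + 1.566*q + 0.81)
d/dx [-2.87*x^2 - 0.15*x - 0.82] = -5.74*x - 0.15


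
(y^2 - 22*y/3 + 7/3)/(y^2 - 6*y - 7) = (y - 1/3)/(y + 1)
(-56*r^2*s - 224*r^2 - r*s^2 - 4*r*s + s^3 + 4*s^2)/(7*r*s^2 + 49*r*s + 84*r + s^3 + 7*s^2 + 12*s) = (-8*r + s)/(s + 3)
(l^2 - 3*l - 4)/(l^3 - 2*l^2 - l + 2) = (l - 4)/(l^2 - 3*l + 2)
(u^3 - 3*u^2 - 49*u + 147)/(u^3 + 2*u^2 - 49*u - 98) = (u - 3)/(u + 2)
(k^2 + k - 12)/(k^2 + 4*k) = (k - 3)/k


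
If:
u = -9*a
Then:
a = -u/9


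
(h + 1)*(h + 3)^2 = h^3 + 7*h^2 + 15*h + 9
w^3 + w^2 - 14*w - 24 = (w - 4)*(w + 2)*(w + 3)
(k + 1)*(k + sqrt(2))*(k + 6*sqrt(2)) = k^3 + k^2 + 7*sqrt(2)*k^2 + 7*sqrt(2)*k + 12*k + 12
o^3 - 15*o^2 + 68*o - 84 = (o - 7)*(o - 6)*(o - 2)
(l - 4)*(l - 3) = l^2 - 7*l + 12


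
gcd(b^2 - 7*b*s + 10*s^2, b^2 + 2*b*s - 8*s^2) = -b + 2*s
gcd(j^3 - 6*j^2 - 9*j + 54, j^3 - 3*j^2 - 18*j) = j^2 - 3*j - 18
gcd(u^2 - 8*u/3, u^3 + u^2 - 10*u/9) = u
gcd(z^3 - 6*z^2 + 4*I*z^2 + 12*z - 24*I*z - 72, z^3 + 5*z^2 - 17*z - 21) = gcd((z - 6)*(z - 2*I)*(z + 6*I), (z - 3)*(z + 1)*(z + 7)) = 1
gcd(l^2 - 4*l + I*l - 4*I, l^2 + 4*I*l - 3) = l + I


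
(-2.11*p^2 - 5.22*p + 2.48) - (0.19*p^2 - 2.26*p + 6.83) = -2.3*p^2 - 2.96*p - 4.35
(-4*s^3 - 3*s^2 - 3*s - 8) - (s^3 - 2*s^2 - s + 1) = -5*s^3 - s^2 - 2*s - 9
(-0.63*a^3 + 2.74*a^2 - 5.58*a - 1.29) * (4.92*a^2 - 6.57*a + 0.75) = -3.0996*a^5 + 17.6199*a^4 - 45.9279*a^3 + 32.3688*a^2 + 4.2903*a - 0.9675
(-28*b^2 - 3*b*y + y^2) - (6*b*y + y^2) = -28*b^2 - 9*b*y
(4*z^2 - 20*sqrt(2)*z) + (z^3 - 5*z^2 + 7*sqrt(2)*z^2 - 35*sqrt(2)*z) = z^3 - z^2 + 7*sqrt(2)*z^2 - 55*sqrt(2)*z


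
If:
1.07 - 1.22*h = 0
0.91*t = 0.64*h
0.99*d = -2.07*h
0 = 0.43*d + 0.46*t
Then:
No Solution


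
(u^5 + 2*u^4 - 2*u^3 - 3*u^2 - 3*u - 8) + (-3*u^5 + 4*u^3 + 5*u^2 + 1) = -2*u^5 + 2*u^4 + 2*u^3 + 2*u^2 - 3*u - 7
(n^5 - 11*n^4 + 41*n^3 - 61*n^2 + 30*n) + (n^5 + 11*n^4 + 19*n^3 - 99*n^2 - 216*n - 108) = 2*n^5 + 60*n^3 - 160*n^2 - 186*n - 108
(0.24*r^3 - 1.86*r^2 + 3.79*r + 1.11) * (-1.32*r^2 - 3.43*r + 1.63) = -0.3168*r^5 + 1.632*r^4 + 1.7682*r^3 - 17.4967*r^2 + 2.3704*r + 1.8093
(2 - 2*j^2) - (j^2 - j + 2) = -3*j^2 + j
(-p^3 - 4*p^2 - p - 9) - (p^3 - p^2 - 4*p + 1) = -2*p^3 - 3*p^2 + 3*p - 10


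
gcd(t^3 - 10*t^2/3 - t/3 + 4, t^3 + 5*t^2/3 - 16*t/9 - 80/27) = t - 4/3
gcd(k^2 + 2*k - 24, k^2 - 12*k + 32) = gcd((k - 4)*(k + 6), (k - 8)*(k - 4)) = k - 4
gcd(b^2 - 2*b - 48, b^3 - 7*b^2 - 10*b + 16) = b - 8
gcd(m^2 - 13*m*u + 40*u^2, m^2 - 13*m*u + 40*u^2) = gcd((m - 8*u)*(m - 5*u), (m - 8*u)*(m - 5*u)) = m^2 - 13*m*u + 40*u^2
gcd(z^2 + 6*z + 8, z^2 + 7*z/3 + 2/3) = z + 2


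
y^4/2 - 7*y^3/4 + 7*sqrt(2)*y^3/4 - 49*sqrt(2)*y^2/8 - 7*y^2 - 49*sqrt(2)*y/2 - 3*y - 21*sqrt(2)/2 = (y/2 + 1)*(y - 6)*(y + 1/2)*(y + 7*sqrt(2)/2)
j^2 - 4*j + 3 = (j - 3)*(j - 1)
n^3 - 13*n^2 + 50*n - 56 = (n - 7)*(n - 4)*(n - 2)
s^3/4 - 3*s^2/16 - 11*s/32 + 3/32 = (s/4 + 1/4)*(s - 3/2)*(s - 1/4)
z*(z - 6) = z^2 - 6*z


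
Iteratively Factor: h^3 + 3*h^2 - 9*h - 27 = (h + 3)*(h^2 - 9) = (h - 3)*(h + 3)*(h + 3)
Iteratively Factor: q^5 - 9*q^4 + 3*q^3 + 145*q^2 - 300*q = (q + 4)*(q^4 - 13*q^3 + 55*q^2 - 75*q) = q*(q + 4)*(q^3 - 13*q^2 + 55*q - 75) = q*(q - 5)*(q + 4)*(q^2 - 8*q + 15) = q*(q - 5)^2*(q + 4)*(q - 3)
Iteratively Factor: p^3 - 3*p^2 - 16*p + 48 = (p - 4)*(p^2 + p - 12) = (p - 4)*(p + 4)*(p - 3)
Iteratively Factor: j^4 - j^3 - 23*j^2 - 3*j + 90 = (j - 5)*(j^3 + 4*j^2 - 3*j - 18) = (j - 5)*(j - 2)*(j^2 + 6*j + 9) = (j - 5)*(j - 2)*(j + 3)*(j + 3)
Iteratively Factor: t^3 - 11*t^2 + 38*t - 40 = (t - 2)*(t^2 - 9*t + 20) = (t - 4)*(t - 2)*(t - 5)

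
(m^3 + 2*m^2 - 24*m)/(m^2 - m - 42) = m*(m - 4)/(m - 7)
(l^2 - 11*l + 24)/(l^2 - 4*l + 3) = (l - 8)/(l - 1)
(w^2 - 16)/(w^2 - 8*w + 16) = (w + 4)/(w - 4)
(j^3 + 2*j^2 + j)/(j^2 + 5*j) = (j^2 + 2*j + 1)/(j + 5)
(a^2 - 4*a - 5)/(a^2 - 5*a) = (a + 1)/a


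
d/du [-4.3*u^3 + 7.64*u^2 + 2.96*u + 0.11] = -12.9*u^2 + 15.28*u + 2.96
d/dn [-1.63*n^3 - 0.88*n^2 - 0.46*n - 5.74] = -4.89*n^2 - 1.76*n - 0.46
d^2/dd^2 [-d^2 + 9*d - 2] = -2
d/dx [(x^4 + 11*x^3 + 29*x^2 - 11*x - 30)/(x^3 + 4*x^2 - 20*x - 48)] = (x^4 - 4*x^3 - 33*x^2 - 70*x - 2)/(x^4 - 4*x^3 - 12*x^2 + 32*x + 64)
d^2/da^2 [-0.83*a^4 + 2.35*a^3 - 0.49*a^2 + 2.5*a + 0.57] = -9.96*a^2 + 14.1*a - 0.98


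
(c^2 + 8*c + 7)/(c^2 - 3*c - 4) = (c + 7)/(c - 4)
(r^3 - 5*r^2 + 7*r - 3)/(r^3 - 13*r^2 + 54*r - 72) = (r^2 - 2*r + 1)/(r^2 - 10*r + 24)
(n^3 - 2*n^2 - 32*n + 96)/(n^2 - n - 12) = (n^2 + 2*n - 24)/(n + 3)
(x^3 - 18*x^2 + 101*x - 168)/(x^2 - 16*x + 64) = (x^2 - 10*x + 21)/(x - 8)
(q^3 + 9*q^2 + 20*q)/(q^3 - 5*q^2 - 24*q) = (q^2 + 9*q + 20)/(q^2 - 5*q - 24)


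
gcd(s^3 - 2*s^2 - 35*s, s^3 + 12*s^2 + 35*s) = s^2 + 5*s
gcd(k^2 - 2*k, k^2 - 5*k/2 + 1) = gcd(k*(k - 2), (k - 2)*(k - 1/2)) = k - 2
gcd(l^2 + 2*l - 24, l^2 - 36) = l + 6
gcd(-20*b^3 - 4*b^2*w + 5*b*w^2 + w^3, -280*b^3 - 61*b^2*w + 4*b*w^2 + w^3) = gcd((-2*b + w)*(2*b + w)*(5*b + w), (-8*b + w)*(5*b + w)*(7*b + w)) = 5*b + w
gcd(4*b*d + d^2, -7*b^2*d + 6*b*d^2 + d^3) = d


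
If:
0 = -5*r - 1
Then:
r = -1/5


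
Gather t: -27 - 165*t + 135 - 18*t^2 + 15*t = -18*t^2 - 150*t + 108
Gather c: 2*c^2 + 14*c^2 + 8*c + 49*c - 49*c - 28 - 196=16*c^2 + 8*c - 224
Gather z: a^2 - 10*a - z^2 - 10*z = a^2 - 10*a - z^2 - 10*z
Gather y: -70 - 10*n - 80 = -10*n - 150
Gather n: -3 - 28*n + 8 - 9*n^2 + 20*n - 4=-9*n^2 - 8*n + 1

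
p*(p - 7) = p^2 - 7*p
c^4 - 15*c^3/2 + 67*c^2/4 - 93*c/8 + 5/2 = (c - 4)*(c - 5/2)*(c - 1/2)^2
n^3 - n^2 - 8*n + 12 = (n - 2)^2*(n + 3)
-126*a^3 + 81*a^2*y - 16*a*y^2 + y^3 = (-7*a + y)*(-6*a + y)*(-3*a + y)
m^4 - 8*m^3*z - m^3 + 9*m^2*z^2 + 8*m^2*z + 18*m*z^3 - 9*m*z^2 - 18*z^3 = (m - 1)*(m - 6*z)*(m - 3*z)*(m + z)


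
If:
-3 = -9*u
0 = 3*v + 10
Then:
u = 1/3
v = -10/3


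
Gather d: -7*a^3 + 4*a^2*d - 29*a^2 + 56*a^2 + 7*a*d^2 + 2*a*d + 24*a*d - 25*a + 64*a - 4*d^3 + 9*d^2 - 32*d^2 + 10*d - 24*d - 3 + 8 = -7*a^3 + 27*a^2 + 39*a - 4*d^3 + d^2*(7*a - 23) + d*(4*a^2 + 26*a - 14) + 5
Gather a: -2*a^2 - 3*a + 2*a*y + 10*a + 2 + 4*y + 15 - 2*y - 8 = -2*a^2 + a*(2*y + 7) + 2*y + 9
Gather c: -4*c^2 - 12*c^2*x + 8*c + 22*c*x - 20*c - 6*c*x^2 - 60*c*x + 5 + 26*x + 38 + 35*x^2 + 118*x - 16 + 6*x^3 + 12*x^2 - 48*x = c^2*(-12*x - 4) + c*(-6*x^2 - 38*x - 12) + 6*x^3 + 47*x^2 + 96*x + 27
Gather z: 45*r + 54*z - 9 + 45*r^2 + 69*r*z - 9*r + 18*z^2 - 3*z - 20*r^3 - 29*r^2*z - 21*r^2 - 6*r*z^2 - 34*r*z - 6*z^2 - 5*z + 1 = -20*r^3 + 24*r^2 + 36*r + z^2*(12 - 6*r) + z*(-29*r^2 + 35*r + 46) - 8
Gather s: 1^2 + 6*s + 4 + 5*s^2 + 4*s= 5*s^2 + 10*s + 5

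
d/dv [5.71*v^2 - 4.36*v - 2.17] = 11.42*v - 4.36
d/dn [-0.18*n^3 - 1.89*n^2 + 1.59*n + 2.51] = -0.54*n^2 - 3.78*n + 1.59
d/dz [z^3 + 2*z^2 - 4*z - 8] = 3*z^2 + 4*z - 4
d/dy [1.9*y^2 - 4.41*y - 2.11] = 3.8*y - 4.41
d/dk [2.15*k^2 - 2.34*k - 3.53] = 4.3*k - 2.34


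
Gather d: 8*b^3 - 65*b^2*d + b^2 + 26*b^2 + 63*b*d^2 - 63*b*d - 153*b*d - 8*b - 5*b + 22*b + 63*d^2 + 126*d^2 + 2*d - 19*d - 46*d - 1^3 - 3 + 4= 8*b^3 + 27*b^2 + 9*b + d^2*(63*b + 189) + d*(-65*b^2 - 216*b - 63)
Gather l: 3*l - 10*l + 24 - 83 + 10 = -7*l - 49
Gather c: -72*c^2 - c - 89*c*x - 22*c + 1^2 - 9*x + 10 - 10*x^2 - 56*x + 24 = -72*c^2 + c*(-89*x - 23) - 10*x^2 - 65*x + 35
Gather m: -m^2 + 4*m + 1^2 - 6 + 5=-m^2 + 4*m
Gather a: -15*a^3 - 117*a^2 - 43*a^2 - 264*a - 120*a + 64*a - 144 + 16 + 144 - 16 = -15*a^3 - 160*a^2 - 320*a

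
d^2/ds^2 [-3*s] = 0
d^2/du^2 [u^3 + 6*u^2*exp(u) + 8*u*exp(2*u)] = 6*u^2*exp(u) + 32*u*exp(2*u) + 24*u*exp(u) + 6*u + 32*exp(2*u) + 12*exp(u)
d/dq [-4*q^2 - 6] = -8*q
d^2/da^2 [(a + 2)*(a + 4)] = 2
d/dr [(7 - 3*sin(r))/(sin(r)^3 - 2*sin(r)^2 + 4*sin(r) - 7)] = (6*sin(r)^3 - 27*sin(r)^2 + 28*sin(r) - 7)*cos(r)/(sin(r)^3 - 2*sin(r)^2 + 4*sin(r) - 7)^2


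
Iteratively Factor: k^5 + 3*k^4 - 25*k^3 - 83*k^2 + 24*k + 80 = (k - 5)*(k^4 + 8*k^3 + 15*k^2 - 8*k - 16) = (k - 5)*(k + 4)*(k^3 + 4*k^2 - k - 4) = (k - 5)*(k + 4)^2*(k^2 - 1) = (k - 5)*(k - 1)*(k + 4)^2*(k + 1)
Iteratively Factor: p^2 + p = (p)*(p + 1)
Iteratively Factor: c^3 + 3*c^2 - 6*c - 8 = (c + 1)*(c^2 + 2*c - 8) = (c - 2)*(c + 1)*(c + 4)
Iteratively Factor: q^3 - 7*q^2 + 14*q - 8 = (q - 1)*(q^2 - 6*q + 8) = (q - 2)*(q - 1)*(q - 4)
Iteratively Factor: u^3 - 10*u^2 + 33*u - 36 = (u - 3)*(u^2 - 7*u + 12) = (u - 3)^2*(u - 4)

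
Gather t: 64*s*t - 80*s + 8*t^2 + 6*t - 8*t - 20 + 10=-80*s + 8*t^2 + t*(64*s - 2) - 10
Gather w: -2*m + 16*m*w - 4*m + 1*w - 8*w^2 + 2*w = -6*m - 8*w^2 + w*(16*m + 3)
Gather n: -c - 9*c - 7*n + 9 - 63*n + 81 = -10*c - 70*n + 90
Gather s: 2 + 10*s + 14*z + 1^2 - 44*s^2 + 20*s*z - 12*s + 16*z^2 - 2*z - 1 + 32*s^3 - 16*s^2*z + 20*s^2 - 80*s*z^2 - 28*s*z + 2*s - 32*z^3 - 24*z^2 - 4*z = 32*s^3 + s^2*(-16*z - 24) + s*(-80*z^2 - 8*z) - 32*z^3 - 8*z^2 + 8*z + 2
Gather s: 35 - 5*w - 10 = 25 - 5*w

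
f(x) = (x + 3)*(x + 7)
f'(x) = 2*x + 10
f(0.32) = 24.30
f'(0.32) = 10.64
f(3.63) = 70.48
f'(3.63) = 17.26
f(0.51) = 26.36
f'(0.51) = 11.02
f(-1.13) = 10.98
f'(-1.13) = 7.74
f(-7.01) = 0.04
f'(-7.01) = -4.02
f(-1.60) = 7.56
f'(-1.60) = 6.80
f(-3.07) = -0.28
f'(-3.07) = 3.86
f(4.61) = 88.35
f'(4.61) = 19.22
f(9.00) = 192.00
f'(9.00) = 28.00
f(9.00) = 192.00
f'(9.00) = 28.00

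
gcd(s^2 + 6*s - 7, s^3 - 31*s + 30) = s - 1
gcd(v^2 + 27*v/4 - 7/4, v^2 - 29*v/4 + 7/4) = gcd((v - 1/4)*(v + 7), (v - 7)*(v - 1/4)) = v - 1/4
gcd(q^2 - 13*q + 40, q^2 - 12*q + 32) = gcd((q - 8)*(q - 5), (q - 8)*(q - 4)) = q - 8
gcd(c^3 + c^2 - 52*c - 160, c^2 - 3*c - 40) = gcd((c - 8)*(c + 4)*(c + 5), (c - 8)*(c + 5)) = c^2 - 3*c - 40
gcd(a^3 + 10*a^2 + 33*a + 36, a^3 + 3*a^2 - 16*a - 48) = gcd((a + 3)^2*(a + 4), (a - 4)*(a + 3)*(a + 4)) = a^2 + 7*a + 12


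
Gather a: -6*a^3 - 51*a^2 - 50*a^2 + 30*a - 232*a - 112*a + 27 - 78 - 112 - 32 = -6*a^3 - 101*a^2 - 314*a - 195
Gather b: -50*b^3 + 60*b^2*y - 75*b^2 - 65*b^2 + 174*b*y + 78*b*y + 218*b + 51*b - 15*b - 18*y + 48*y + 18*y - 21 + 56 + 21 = -50*b^3 + b^2*(60*y - 140) + b*(252*y + 254) + 48*y + 56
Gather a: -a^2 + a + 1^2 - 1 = -a^2 + a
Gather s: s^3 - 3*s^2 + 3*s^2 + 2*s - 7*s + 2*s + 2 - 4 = s^3 - 3*s - 2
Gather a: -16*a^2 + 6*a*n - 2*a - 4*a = -16*a^2 + a*(6*n - 6)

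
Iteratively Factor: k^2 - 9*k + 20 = (k - 5)*(k - 4)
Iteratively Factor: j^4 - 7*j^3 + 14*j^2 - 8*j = (j - 2)*(j^3 - 5*j^2 + 4*j) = j*(j - 2)*(j^2 - 5*j + 4) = j*(j - 4)*(j - 2)*(j - 1)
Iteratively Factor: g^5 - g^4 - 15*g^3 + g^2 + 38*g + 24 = (g - 2)*(g^4 + g^3 - 13*g^2 - 25*g - 12) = (g - 2)*(g + 1)*(g^3 - 13*g - 12) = (g - 4)*(g - 2)*(g + 1)*(g^2 + 4*g + 3) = (g - 4)*(g - 2)*(g + 1)^2*(g + 3)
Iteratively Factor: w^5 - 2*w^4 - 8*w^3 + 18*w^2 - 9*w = (w)*(w^4 - 2*w^3 - 8*w^2 + 18*w - 9) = w*(w + 3)*(w^3 - 5*w^2 + 7*w - 3) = w*(w - 1)*(w + 3)*(w^2 - 4*w + 3) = w*(w - 3)*(w - 1)*(w + 3)*(w - 1)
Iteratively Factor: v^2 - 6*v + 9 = (v - 3)*(v - 3)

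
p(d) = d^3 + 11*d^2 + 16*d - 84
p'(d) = 3*d^2 + 22*d + 16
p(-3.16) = -56.27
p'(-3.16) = -23.56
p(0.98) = -56.81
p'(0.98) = 40.44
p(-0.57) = -89.73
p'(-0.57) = 4.43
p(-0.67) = -90.08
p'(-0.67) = 2.61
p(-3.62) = -45.21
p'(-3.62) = -24.33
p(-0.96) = -90.11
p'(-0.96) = -2.36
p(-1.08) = -89.71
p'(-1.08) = -4.26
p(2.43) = 34.18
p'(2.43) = 87.17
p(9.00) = 1680.00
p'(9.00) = 457.00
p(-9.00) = -66.00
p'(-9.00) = 61.00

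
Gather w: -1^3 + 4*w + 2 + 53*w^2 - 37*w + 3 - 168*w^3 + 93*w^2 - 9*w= -168*w^3 + 146*w^2 - 42*w + 4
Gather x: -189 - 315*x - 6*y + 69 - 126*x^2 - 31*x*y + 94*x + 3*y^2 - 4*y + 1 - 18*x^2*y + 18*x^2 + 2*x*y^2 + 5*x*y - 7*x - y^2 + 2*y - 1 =x^2*(-18*y - 108) + x*(2*y^2 - 26*y - 228) + 2*y^2 - 8*y - 120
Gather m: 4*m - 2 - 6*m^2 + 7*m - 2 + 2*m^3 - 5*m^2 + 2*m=2*m^3 - 11*m^2 + 13*m - 4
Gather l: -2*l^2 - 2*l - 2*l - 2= -2*l^2 - 4*l - 2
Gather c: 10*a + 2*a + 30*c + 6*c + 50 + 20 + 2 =12*a + 36*c + 72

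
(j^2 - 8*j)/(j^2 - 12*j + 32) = j/(j - 4)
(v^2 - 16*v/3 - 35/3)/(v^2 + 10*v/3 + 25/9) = 3*(v - 7)/(3*v + 5)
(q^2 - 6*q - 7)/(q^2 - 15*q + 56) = (q + 1)/(q - 8)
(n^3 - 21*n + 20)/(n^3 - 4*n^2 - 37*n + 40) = (n - 4)/(n - 8)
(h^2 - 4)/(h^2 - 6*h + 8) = (h + 2)/(h - 4)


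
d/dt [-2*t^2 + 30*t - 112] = 30 - 4*t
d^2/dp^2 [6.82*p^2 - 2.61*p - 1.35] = 13.6400000000000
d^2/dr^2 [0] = 0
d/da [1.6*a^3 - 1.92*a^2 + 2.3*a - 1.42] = 4.8*a^2 - 3.84*a + 2.3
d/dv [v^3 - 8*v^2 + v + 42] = 3*v^2 - 16*v + 1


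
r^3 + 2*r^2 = r^2*(r + 2)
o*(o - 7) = o^2 - 7*o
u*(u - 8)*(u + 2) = u^3 - 6*u^2 - 16*u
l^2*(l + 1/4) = l^3 + l^2/4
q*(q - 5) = q^2 - 5*q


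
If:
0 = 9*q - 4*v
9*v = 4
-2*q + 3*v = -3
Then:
No Solution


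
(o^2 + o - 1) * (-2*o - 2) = -2*o^3 - 4*o^2 + 2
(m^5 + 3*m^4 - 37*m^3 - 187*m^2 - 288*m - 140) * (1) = m^5 + 3*m^4 - 37*m^3 - 187*m^2 - 288*m - 140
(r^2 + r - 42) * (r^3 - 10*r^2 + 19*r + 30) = r^5 - 9*r^4 - 33*r^3 + 469*r^2 - 768*r - 1260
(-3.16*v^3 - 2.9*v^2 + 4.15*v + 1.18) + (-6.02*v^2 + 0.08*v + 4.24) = -3.16*v^3 - 8.92*v^2 + 4.23*v + 5.42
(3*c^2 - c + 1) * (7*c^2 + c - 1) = 21*c^4 - 4*c^3 + 3*c^2 + 2*c - 1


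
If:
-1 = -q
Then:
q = 1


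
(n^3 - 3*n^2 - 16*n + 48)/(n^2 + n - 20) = (n^2 + n - 12)/(n + 5)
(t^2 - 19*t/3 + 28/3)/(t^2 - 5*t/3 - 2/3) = (-3*t^2 + 19*t - 28)/(-3*t^2 + 5*t + 2)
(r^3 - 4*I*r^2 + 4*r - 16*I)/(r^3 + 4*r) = (r - 4*I)/r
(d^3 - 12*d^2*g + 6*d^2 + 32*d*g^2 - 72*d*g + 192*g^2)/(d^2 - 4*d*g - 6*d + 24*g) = (d^2 - 8*d*g + 6*d - 48*g)/(d - 6)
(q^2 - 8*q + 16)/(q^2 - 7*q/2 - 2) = 2*(q - 4)/(2*q + 1)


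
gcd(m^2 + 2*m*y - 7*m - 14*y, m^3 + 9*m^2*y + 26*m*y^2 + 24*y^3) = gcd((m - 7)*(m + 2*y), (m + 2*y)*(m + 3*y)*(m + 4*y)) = m + 2*y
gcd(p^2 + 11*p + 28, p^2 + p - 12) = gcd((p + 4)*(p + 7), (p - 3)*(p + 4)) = p + 4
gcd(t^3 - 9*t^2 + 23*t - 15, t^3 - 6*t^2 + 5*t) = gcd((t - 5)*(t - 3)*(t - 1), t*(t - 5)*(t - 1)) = t^2 - 6*t + 5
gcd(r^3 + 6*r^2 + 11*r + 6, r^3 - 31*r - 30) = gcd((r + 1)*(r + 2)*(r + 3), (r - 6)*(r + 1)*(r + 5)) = r + 1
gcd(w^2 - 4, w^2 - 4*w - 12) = w + 2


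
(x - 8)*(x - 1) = x^2 - 9*x + 8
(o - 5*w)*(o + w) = o^2 - 4*o*w - 5*w^2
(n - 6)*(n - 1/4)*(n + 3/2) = n^3 - 19*n^2/4 - 63*n/8 + 9/4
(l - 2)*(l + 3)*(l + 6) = l^3 + 7*l^2 - 36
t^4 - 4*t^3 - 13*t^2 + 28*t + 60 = (t - 5)*(t - 3)*(t + 2)^2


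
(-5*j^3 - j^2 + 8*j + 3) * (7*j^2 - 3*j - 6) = -35*j^5 + 8*j^4 + 89*j^3 + 3*j^2 - 57*j - 18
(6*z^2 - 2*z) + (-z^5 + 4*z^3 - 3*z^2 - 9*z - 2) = -z^5 + 4*z^3 + 3*z^2 - 11*z - 2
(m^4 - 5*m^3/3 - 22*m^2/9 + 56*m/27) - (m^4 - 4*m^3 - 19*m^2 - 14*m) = 7*m^3/3 + 149*m^2/9 + 434*m/27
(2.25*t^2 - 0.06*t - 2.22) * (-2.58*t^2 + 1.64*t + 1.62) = -5.805*t^4 + 3.8448*t^3 + 9.2742*t^2 - 3.738*t - 3.5964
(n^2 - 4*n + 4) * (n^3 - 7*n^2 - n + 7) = n^5 - 11*n^4 + 31*n^3 - 17*n^2 - 32*n + 28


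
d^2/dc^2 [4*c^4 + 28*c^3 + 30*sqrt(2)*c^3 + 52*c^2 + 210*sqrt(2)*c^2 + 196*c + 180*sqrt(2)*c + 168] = 48*c^2 + 168*c + 180*sqrt(2)*c + 104 + 420*sqrt(2)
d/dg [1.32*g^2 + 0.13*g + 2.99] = 2.64*g + 0.13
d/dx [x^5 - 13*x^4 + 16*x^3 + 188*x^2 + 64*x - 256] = 5*x^4 - 52*x^3 + 48*x^2 + 376*x + 64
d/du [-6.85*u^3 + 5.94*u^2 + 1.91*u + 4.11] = -20.55*u^2 + 11.88*u + 1.91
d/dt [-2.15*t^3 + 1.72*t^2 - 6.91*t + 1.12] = -6.45*t^2 + 3.44*t - 6.91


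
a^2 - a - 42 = (a - 7)*(a + 6)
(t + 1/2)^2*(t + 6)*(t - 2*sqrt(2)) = t^4 - 2*sqrt(2)*t^3 + 7*t^3 - 14*sqrt(2)*t^2 + 25*t^2/4 - 25*sqrt(2)*t/2 + 3*t/2 - 3*sqrt(2)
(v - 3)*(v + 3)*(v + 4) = v^3 + 4*v^2 - 9*v - 36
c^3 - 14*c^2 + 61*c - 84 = (c - 7)*(c - 4)*(c - 3)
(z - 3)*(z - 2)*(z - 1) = z^3 - 6*z^2 + 11*z - 6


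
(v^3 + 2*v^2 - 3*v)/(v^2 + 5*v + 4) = v*(v^2 + 2*v - 3)/(v^2 + 5*v + 4)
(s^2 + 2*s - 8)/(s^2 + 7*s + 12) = (s - 2)/(s + 3)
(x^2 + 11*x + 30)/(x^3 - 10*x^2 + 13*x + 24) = (x^2 + 11*x + 30)/(x^3 - 10*x^2 + 13*x + 24)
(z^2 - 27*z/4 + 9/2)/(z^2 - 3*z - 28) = (-4*z^2 + 27*z - 18)/(4*(-z^2 + 3*z + 28))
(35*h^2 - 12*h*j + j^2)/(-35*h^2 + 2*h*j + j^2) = (-7*h + j)/(7*h + j)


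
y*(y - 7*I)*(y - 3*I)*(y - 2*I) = y^4 - 12*I*y^3 - 41*y^2 + 42*I*y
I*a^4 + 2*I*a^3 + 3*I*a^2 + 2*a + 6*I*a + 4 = (a + 2)*(a - I)*(a + 2*I)*(I*a + 1)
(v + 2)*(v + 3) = v^2 + 5*v + 6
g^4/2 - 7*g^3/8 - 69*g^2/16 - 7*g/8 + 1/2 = (g/2 + 1)*(g - 4)*(g - 1/4)*(g + 1/2)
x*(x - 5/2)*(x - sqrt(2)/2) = x^3 - 5*x^2/2 - sqrt(2)*x^2/2 + 5*sqrt(2)*x/4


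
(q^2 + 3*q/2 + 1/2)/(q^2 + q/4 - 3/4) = 2*(2*q + 1)/(4*q - 3)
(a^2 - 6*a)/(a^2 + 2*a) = (a - 6)/(a + 2)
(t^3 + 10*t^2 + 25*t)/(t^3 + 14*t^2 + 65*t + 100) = t/(t + 4)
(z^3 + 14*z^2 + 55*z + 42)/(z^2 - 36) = (z^2 + 8*z + 7)/(z - 6)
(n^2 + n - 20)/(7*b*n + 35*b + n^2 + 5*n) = (n - 4)/(7*b + n)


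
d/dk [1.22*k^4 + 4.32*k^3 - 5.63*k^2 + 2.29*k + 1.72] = 4.88*k^3 + 12.96*k^2 - 11.26*k + 2.29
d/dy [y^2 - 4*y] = 2*y - 4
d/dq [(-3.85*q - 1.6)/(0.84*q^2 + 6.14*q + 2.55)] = (3.234*q^2 + 2.688*q + 0.00650000000000084)/(0.7056*q^4 + 10.3152*q^3 + 41.9836*q^2 + 31.314*q + 6.5025)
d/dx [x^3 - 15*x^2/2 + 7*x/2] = 3*x^2 - 15*x + 7/2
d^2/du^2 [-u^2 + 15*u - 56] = -2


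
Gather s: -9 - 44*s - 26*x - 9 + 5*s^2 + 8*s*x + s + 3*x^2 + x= 5*s^2 + s*(8*x - 43) + 3*x^2 - 25*x - 18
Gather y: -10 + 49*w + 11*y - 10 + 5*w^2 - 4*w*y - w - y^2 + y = 5*w^2 + 48*w - y^2 + y*(12 - 4*w) - 20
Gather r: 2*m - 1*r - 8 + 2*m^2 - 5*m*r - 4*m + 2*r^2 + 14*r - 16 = 2*m^2 - 2*m + 2*r^2 + r*(13 - 5*m) - 24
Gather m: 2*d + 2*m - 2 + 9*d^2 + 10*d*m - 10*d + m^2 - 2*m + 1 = 9*d^2 + 10*d*m - 8*d + m^2 - 1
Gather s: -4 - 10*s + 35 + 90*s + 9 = 80*s + 40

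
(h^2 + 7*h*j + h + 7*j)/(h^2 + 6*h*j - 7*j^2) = (h + 1)/(h - j)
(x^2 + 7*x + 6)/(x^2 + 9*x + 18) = (x + 1)/(x + 3)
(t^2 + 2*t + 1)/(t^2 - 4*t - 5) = (t + 1)/(t - 5)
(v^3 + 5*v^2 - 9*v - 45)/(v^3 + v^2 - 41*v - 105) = (v - 3)/(v - 7)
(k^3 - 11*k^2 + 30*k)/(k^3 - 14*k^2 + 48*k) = (k - 5)/(k - 8)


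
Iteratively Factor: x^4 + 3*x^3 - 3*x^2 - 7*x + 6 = (x + 2)*(x^3 + x^2 - 5*x + 3) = (x + 2)*(x + 3)*(x^2 - 2*x + 1) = (x - 1)*(x + 2)*(x + 3)*(x - 1)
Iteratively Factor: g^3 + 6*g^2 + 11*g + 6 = (g + 2)*(g^2 + 4*g + 3) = (g + 2)*(g + 3)*(g + 1)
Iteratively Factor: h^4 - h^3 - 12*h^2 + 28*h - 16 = (h + 4)*(h^3 - 5*h^2 + 8*h - 4) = (h - 2)*(h + 4)*(h^2 - 3*h + 2) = (h - 2)*(h - 1)*(h + 4)*(h - 2)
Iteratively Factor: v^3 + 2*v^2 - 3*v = (v - 1)*(v^2 + 3*v) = (v - 1)*(v + 3)*(v)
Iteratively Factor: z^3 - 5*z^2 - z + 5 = (z + 1)*(z^2 - 6*z + 5) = (z - 1)*(z + 1)*(z - 5)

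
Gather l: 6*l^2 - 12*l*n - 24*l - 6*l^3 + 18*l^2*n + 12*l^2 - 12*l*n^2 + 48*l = -6*l^3 + l^2*(18*n + 18) + l*(-12*n^2 - 12*n + 24)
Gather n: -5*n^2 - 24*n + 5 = -5*n^2 - 24*n + 5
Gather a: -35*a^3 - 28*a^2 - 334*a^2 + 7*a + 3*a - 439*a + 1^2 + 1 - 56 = -35*a^3 - 362*a^2 - 429*a - 54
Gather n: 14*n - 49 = 14*n - 49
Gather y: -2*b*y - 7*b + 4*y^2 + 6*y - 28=-7*b + 4*y^2 + y*(6 - 2*b) - 28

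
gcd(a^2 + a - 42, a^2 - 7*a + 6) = a - 6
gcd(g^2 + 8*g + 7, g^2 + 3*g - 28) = g + 7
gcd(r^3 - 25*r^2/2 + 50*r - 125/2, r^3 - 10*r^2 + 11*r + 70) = r - 5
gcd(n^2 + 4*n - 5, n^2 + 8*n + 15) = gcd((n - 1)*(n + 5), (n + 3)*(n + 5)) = n + 5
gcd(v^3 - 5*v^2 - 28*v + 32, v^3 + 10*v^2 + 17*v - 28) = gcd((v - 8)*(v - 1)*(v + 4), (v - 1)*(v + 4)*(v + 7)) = v^2 + 3*v - 4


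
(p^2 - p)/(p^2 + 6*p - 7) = p/(p + 7)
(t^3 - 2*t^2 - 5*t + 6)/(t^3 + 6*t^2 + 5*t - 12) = (t^2 - t - 6)/(t^2 + 7*t + 12)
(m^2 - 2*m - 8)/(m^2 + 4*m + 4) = (m - 4)/(m + 2)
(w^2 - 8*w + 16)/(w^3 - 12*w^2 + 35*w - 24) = (w^2 - 8*w + 16)/(w^3 - 12*w^2 + 35*w - 24)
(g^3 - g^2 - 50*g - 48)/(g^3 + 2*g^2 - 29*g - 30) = (g - 8)/(g - 5)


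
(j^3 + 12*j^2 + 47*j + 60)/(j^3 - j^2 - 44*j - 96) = (j + 5)/(j - 8)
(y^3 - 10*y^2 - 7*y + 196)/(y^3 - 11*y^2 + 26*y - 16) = (y^3 - 10*y^2 - 7*y + 196)/(y^3 - 11*y^2 + 26*y - 16)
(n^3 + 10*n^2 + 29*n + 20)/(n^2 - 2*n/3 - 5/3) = 3*(n^2 + 9*n + 20)/(3*n - 5)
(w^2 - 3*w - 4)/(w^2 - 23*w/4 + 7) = 4*(w + 1)/(4*w - 7)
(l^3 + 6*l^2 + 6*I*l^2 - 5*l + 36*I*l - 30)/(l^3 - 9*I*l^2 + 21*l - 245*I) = (l^2 + l*(6 + I) + 6*I)/(l^2 - 14*I*l - 49)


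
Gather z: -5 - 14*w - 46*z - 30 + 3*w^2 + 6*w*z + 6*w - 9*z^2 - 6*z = 3*w^2 - 8*w - 9*z^2 + z*(6*w - 52) - 35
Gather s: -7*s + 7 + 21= 28 - 7*s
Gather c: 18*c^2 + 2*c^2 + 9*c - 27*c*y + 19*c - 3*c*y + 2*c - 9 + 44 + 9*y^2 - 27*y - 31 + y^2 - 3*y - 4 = 20*c^2 + c*(30 - 30*y) + 10*y^2 - 30*y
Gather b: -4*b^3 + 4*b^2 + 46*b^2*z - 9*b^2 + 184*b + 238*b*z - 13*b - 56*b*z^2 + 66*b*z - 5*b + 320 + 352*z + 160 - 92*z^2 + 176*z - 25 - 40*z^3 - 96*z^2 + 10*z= -4*b^3 + b^2*(46*z - 5) + b*(-56*z^2 + 304*z + 166) - 40*z^3 - 188*z^2 + 538*z + 455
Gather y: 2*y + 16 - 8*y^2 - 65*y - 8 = -8*y^2 - 63*y + 8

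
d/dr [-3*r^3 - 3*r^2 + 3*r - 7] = -9*r^2 - 6*r + 3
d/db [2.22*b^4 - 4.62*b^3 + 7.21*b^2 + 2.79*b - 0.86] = 8.88*b^3 - 13.86*b^2 + 14.42*b + 2.79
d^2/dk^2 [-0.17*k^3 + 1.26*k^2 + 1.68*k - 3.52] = 2.52 - 1.02*k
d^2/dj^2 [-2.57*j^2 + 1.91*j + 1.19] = -5.14000000000000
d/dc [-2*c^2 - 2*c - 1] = -4*c - 2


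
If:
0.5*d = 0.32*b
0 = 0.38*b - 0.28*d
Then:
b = 0.00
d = 0.00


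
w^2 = w^2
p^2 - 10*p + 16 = (p - 8)*(p - 2)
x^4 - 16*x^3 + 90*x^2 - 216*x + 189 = (x - 7)*(x - 3)^3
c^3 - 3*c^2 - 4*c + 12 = (c - 3)*(c - 2)*(c + 2)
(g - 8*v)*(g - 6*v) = g^2 - 14*g*v + 48*v^2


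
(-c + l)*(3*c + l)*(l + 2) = -3*c^2*l - 6*c^2 + 2*c*l^2 + 4*c*l + l^3 + 2*l^2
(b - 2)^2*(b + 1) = b^3 - 3*b^2 + 4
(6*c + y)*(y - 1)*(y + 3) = 6*c*y^2 + 12*c*y - 18*c + y^3 + 2*y^2 - 3*y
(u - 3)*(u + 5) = u^2 + 2*u - 15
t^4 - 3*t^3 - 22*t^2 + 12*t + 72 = (t - 6)*(t - 2)*(t + 2)*(t + 3)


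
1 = 1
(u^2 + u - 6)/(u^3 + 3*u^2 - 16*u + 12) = (u + 3)/(u^2 + 5*u - 6)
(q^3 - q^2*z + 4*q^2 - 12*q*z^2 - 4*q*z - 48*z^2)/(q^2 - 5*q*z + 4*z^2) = (-q^2 - 3*q*z - 4*q - 12*z)/(-q + z)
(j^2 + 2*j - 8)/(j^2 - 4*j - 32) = (j - 2)/(j - 8)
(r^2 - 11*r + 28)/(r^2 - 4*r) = (r - 7)/r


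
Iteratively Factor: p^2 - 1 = (p + 1)*(p - 1)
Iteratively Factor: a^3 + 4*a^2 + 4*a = (a + 2)*(a^2 + 2*a) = a*(a + 2)*(a + 2)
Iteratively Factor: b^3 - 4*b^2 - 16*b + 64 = (b + 4)*(b^2 - 8*b + 16) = (b - 4)*(b + 4)*(b - 4)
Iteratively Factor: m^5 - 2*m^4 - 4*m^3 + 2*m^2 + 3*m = (m + 1)*(m^4 - 3*m^3 - m^2 + 3*m) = (m + 1)^2*(m^3 - 4*m^2 + 3*m) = (m - 1)*(m + 1)^2*(m^2 - 3*m) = m*(m - 1)*(m + 1)^2*(m - 3)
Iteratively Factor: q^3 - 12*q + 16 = (q - 2)*(q^2 + 2*q - 8) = (q - 2)^2*(q + 4)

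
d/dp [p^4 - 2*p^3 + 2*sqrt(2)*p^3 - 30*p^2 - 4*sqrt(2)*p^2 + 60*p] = 4*p^3 - 6*p^2 + 6*sqrt(2)*p^2 - 60*p - 8*sqrt(2)*p + 60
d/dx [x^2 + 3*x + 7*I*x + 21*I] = 2*x + 3 + 7*I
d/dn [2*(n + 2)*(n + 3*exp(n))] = 6*n*exp(n) + 4*n + 18*exp(n) + 4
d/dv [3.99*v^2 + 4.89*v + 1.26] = 7.98*v + 4.89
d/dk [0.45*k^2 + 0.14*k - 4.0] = 0.9*k + 0.14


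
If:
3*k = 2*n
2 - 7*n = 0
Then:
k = 4/21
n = 2/7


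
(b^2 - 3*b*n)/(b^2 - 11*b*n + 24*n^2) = b/(b - 8*n)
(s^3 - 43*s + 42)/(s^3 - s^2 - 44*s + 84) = (s - 1)/(s - 2)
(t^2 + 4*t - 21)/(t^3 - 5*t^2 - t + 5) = (t^2 + 4*t - 21)/(t^3 - 5*t^2 - t + 5)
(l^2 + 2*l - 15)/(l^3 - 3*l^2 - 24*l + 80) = (l - 3)/(l^2 - 8*l + 16)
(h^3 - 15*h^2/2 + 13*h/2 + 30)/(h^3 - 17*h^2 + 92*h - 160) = (h + 3/2)/(h - 8)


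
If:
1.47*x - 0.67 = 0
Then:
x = 0.46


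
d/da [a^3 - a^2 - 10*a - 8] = 3*a^2 - 2*a - 10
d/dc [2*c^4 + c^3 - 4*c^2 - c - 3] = 8*c^3 + 3*c^2 - 8*c - 1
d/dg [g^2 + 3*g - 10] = 2*g + 3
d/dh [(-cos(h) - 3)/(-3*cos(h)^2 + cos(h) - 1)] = (-3*sin(h)^2 + 18*cos(h) - 1)*sin(h)/(3*sin(h)^2 + cos(h) - 4)^2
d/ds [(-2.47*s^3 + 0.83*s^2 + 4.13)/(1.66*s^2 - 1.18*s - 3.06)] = (-4.1002*s^4 + 5.8292*s^3 + 21.6952*s^2 - 18.7912*s + 4.8734)/(2.7556*s^4 - 3.9176*s^3 - 8.7668*s^2 + 7.2216*s + 9.3636)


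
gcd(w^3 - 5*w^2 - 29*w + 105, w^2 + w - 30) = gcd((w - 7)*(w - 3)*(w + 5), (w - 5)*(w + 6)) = 1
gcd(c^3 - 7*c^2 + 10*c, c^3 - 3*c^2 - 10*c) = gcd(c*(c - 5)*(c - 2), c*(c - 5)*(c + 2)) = c^2 - 5*c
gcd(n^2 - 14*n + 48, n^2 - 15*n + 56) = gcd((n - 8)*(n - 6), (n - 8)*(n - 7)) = n - 8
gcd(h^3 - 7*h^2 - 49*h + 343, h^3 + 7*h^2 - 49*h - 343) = h^2 - 49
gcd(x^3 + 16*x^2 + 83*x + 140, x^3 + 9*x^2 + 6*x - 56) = x^2 + 11*x + 28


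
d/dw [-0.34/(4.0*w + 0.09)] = 1.36/(4.0*w + 0.09)^2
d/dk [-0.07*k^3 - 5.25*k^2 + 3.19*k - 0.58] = -0.21*k^2 - 10.5*k + 3.19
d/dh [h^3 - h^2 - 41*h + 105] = 3*h^2 - 2*h - 41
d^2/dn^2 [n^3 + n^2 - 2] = 6*n + 2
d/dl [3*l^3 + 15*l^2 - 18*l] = 9*l^2 + 30*l - 18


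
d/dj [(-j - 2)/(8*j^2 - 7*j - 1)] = (-8*j^2 + 7*j + (j + 2)*(16*j - 7) + 1)/(-8*j^2 + 7*j + 1)^2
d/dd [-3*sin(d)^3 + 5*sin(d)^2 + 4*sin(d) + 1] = (-9*sin(d)^2 + 10*sin(d) + 4)*cos(d)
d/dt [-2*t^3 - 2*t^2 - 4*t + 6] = -6*t^2 - 4*t - 4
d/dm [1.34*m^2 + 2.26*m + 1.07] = 2.68*m + 2.26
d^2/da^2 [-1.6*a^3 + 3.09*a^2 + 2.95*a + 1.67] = 6.18 - 9.6*a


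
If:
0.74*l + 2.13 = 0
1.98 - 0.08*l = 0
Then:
No Solution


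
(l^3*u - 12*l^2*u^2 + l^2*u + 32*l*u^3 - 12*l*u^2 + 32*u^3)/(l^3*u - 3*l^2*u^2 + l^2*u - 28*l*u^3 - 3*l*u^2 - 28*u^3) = (-l^2 + 12*l*u - 32*u^2)/(-l^2 + 3*l*u + 28*u^2)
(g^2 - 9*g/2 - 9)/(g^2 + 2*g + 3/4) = 2*(g - 6)/(2*g + 1)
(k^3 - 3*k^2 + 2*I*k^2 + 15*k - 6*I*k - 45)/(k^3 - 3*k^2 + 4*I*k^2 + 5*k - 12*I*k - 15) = (k - 3*I)/(k - I)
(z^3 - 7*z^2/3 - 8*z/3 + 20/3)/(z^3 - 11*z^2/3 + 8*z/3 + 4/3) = (3*z + 5)/(3*z + 1)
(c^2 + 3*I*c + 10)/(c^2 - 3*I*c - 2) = (c + 5*I)/(c - I)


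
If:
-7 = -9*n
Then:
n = 7/9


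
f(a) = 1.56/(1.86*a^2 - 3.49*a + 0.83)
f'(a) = 1.56*(3.49 - 3.72*a)/(1.86*a^2 - 3.49*a + 0.83)^2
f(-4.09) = 0.03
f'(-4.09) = 0.01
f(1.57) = -24.15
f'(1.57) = -879.00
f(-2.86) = 0.06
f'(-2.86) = 0.03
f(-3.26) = 0.05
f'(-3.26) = 0.02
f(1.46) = -5.19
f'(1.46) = -33.51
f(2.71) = 0.31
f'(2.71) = -0.41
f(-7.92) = 0.01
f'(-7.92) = 0.00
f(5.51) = 0.04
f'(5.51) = -0.02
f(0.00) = 1.88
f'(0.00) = 7.90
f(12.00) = 0.01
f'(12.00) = -0.00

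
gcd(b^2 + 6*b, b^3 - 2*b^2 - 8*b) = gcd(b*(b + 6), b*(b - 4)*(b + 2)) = b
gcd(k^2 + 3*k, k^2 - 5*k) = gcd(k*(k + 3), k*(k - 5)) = k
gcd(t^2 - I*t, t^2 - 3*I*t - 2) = t - I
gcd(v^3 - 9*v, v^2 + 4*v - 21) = v - 3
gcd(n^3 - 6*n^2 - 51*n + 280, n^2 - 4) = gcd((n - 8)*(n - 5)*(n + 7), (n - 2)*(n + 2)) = 1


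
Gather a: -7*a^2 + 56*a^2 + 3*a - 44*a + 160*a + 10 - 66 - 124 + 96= 49*a^2 + 119*a - 84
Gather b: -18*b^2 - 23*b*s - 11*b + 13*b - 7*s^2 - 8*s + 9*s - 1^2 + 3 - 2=-18*b^2 + b*(2 - 23*s) - 7*s^2 + s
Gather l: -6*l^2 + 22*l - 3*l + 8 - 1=-6*l^2 + 19*l + 7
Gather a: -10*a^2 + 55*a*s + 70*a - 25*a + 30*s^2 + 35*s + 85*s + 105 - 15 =-10*a^2 + a*(55*s + 45) + 30*s^2 + 120*s + 90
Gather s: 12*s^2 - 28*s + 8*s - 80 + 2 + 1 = 12*s^2 - 20*s - 77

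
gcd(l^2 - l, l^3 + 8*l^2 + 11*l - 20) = l - 1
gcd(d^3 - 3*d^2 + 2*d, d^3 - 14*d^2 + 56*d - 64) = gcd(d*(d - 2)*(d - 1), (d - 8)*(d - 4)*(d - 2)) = d - 2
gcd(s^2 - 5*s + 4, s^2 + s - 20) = s - 4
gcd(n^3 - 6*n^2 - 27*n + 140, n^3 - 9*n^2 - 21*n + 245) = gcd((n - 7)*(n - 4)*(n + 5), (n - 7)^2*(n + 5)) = n^2 - 2*n - 35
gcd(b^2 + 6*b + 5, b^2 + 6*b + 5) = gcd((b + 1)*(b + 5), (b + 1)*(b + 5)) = b^2 + 6*b + 5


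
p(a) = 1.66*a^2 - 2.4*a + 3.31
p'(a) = 3.32*a - 2.4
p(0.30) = 2.74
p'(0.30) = -1.40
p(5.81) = 45.40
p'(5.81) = 16.89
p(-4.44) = 46.69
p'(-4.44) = -17.14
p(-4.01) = 39.63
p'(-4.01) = -15.71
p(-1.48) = 10.50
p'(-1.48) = -7.31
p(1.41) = 3.23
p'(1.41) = 2.28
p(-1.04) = 7.60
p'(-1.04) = -5.85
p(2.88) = 10.17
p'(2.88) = 7.16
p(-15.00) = 412.81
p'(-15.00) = -52.20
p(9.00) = 116.17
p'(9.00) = 27.48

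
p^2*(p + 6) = p^3 + 6*p^2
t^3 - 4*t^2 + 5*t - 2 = (t - 2)*(t - 1)^2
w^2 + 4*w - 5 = (w - 1)*(w + 5)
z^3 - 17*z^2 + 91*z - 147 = (z - 7)^2*(z - 3)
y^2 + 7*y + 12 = (y + 3)*(y + 4)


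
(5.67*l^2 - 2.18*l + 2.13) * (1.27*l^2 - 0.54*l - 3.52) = 7.2009*l^4 - 5.8304*l^3 - 16.0761*l^2 + 6.5234*l - 7.4976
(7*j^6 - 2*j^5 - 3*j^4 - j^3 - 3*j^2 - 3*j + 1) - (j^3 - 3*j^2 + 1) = 7*j^6 - 2*j^5 - 3*j^4 - 2*j^3 - 3*j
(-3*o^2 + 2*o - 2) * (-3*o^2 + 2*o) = 9*o^4 - 12*o^3 + 10*o^2 - 4*o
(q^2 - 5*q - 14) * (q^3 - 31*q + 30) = q^5 - 5*q^4 - 45*q^3 + 185*q^2 + 284*q - 420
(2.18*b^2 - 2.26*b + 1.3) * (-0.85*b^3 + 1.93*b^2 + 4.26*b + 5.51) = -1.853*b^5 + 6.1284*b^4 + 3.82*b^3 + 4.8932*b^2 - 6.9146*b + 7.163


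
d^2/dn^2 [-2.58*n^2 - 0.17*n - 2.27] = -5.16000000000000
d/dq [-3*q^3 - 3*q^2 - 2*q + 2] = -9*q^2 - 6*q - 2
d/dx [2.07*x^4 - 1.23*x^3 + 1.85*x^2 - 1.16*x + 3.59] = 8.28*x^3 - 3.69*x^2 + 3.7*x - 1.16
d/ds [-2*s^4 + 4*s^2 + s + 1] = -8*s^3 + 8*s + 1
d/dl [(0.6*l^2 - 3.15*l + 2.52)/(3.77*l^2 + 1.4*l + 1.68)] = (12.7155*l^2 - 16.9848*l - 8.82)/(14.2129*l^4 + 10.556*l^3 + 14.6272*l^2 + 4.704*l + 2.8224)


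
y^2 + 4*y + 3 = (y + 1)*(y + 3)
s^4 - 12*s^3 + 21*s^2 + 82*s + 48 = (s - 8)*(s - 6)*(s + 1)^2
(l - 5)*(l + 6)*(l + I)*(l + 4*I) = l^4 + l^3 + 5*I*l^3 - 34*l^2 + 5*I*l^2 - 4*l - 150*I*l + 120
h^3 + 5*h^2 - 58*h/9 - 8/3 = (h - 4/3)*(h + 1/3)*(h + 6)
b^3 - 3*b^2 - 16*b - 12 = (b - 6)*(b + 1)*(b + 2)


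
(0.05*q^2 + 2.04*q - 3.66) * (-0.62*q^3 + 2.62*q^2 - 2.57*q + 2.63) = -0.031*q^5 - 1.1338*q^4 + 7.4855*q^3 - 14.7005*q^2 + 14.7714*q - 9.6258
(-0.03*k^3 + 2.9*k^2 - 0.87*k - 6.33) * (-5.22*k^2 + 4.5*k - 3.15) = 0.1566*k^5 - 15.273*k^4 + 17.6859*k^3 + 19.9926*k^2 - 25.7445*k + 19.9395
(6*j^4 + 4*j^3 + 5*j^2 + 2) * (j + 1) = 6*j^5 + 10*j^4 + 9*j^3 + 5*j^2 + 2*j + 2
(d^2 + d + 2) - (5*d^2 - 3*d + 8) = -4*d^2 + 4*d - 6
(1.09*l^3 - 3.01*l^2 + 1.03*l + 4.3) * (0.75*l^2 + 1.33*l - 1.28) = 0.8175*l^5 - 0.8078*l^4 - 4.626*l^3 + 8.4477*l^2 + 4.4006*l - 5.504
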